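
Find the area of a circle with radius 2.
Area = pi * r²
Area = pi * 2²
Area = pi * 4
Area = 12.57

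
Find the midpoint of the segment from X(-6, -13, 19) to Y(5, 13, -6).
Midpoint = ((-6+5)/2, (-13+13)/2, (19-6)/2) = (-0.5, 0, 6.5)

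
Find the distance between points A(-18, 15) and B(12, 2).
Using the distance formula: d = sqrt((x₂-x₁)² + (y₂-y₁)²)
dx = 12 - (-18) = 30
dy = 2 - 15 = -13
d = sqrt(30² + (-13)²) = sqrt(900 + 169) = sqrt(1069) = 32.70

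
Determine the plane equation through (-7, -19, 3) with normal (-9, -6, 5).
d = n·P = (-9)(-7) + (-6)(-19) + (5)(3) = 192
Plane: -9x - 6y + 5z = 192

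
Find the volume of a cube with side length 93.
Volume = s³
Volume = 93³
Volume = 804357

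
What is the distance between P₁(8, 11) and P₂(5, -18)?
Using the distance formula: d = sqrt((x₂-x₁)² + (y₂-y₁)²)
dx = 5 - 8 = -3
dy = (-18) - 11 = -29
d = sqrt((-3)² + (-29)²) = sqrt(9 + 841) = sqrt(850) = 29.15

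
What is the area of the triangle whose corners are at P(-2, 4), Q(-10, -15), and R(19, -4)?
Using the coordinate formula: Area = (1/2)|x₁(y₂-y₃) + x₂(y₃-y₁) + x₃(y₁-y₂)|
Area = (1/2)|(-2)((-15)-(-4)) + (-10)((-4)-4) + 19(4-(-15))|
Area = (1/2)|(-2)*(-11) + (-10)*(-8) + 19*19|
Area = (1/2)|22 + 80 + 361|
Area = (1/2)*463 = 231.50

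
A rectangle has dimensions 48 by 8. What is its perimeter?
Perimeter = 2 * (length + width)
Perimeter = 2 * (48 + 8)
Perimeter = 2 * 56
Perimeter = 112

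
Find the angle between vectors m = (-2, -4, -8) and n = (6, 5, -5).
m·n = 8, |m|² = 84, |n|² = 86
cos θ = 8/√7224 ≈ 0.09412
θ ≈ 84.6°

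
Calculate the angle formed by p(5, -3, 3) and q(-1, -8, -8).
p·q = -5, |p|² = 43, |q|² = 129
cos θ = -5/√5547 ≈ -0.06713
θ ≈ 93.85°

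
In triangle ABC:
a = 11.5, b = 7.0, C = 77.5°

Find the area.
Using A = ½ab·sin(C):
A = ½·11.5·7.0·sin(77.5°) = ½·80.5·0.976296 = 39.3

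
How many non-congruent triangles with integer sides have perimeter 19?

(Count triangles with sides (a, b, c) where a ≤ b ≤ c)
With a ≤ b ≤ c and a + b + c = 19, the triangle inequality a + b > c gives c < 19/2, so c ≤ 9.
Iterate a from 1 to ⌊p/3⌋ = 6; for each a, b ranges from a to ⌊(p−a)/2⌋ with c = p − a − b, keeping only c ≥ b.
Triples: (1, 9, 9), (2, 8, 9), (3, 7, 9), …
Count = 10 triangles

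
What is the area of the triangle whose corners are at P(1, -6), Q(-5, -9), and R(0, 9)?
Using the coordinate formula: Area = (1/2)|x₁(y₂-y₃) + x₂(y₃-y₁) + x₃(y₁-y₂)|
Area = (1/2)|1((-9)-9) + (-5)(9-(-6)) + 0((-6)-(-9))|
Area = (1/2)|1*(-18) + (-5)*15 + 0*3|
Area = (1/2)|(-18) + (-75) + 0|
Area = (1/2)*93 = 46.50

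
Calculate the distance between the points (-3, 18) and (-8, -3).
Using the distance formula: d = sqrt((x₂-x₁)² + (y₂-y₁)²)
dx = (-8) - (-3) = -5
dy = (-3) - 18 = -21
d = sqrt((-5)² + (-21)²) = sqrt(25 + 441) = sqrt(466) = 21.59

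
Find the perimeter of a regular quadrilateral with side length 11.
Perimeter = number of sides * side length
Perimeter = 4 * 11
Perimeter = 44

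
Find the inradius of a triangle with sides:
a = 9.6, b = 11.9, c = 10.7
s = (a+b+c)/2 = (9.6+11.9+10.7)/2 = 16.1
Area = √(s(s-a)(s-b)(s-c)) = √(16.1·6.5·4.2·5.4) = 48.7182
r = Area/s = 48.7182/16.1 = 3.026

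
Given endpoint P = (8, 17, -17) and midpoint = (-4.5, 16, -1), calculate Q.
Q = (2×(-4.5) - 8, 2×16 - 17, 2×(-1) - (-17)) = (-17, 15, 15)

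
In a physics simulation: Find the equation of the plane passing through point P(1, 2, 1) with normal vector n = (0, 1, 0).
d = n·P = (0)(1) + (1)(2) + (0)(1) = 2
Plane: y = 2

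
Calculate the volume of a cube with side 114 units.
Volume = s³
Volume = 114³
Volume = 1481544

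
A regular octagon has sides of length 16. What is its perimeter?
Perimeter = number of sides * side length
Perimeter = 8 * 16
Perimeter = 128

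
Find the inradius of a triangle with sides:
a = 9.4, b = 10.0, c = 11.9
s = (a+b+c)/2 = (9.4+10.0+11.9)/2 = 15.65
Area = √(s(s-a)(s-b)(s-c)) = √(15.65·6.25·5.65·3.75) = 45.5236
r = Area/s = 45.5236/15.65 = 2.909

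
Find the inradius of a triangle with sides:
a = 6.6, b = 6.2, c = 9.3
s = (a+b+c)/2 = (6.6+6.2+9.3)/2 = 11.05
Area = √(s(s-a)(s-b)(s-c)) = √(11.05·4.45·4.85·1.75) = 20.4292
r = Area/s = 20.4292/11.05 = 1.849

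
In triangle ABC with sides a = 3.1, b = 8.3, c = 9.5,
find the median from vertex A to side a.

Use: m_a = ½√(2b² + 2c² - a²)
m_a = ½√(2·8.3² + 2·9.5² - 3.1²)
m_a = ½√(137.78 + 180.5 - 9.61) = ½√308.67 = 8.785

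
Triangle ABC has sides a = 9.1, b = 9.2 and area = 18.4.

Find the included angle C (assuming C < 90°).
Area = ½ab·sin(C)  →  sin(C) = 2·Area/(ab)
sin(C) = 2·18.4/(9.1·9.2) = 0.439560
C = arcsin(0.439560) = 26.08°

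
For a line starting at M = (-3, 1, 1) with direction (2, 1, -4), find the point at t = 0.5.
P(0.5) = (-3 + 2(0.5), 1 + 1(0.5), 1 + (-4)(0.5)) = (-2, 1.5, -1)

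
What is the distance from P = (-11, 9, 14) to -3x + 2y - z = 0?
d = |(-3)(-11) + 2(9) + (-1)(14) - (0)| / √((-3)² + 2² + (-1)²) = 37/√14 = 9.889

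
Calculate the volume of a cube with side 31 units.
Volume = s³
Volume = 31³
Volume = 29791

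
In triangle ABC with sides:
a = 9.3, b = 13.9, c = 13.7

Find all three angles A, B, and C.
By the law of cosines:
cos(A) = (b² + c² - a²)/(2bc) = 0.773014  →  A = 39.37°
cos(B) = (a² + c² - b²)/(2ac) = 0.317754  →  B = 71.47°
cos(C) = (a² + b² - c²)/(2ab) = 0.355883  →  C = 69.15°
Check: A + B + C = 180.0° ✓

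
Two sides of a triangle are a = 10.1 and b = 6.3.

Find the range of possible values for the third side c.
By the triangle inequality: |a - b| < c < a + b
|10.1 - 6.3| < c < 10.1 + 6.3
3.8 < c < 16.4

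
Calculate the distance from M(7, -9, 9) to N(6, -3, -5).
d = √[(-1)² + (6)² + (-14)²] = √233 = 15.26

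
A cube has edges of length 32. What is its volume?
Volume = s³
Volume = 32³
Volume = 32768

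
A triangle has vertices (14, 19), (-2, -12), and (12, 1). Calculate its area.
Using the coordinate formula: Area = (1/2)|x₁(y₂-y₃) + x₂(y₃-y₁) + x₃(y₁-y₂)|
Area = (1/2)|14((-12)-1) + (-2)(1-19) + 12(19-(-12))|
Area = (1/2)|14*(-13) + (-2)*(-18) + 12*31|
Area = (1/2)|(-182) + 36 + 372|
Area = (1/2)*226 = 113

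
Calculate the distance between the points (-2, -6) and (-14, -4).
Using the distance formula: d = sqrt((x₂-x₁)² + (y₂-y₁)²)
dx = (-14) - (-2) = -12
dy = (-4) - (-6) = 2
d = sqrt((-12)² + 2²) = sqrt(144 + 4) = sqrt(148) = 12.17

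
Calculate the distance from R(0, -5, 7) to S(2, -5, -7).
d = √[(2)² + (0)² + (-14)²] = √200 = 14.14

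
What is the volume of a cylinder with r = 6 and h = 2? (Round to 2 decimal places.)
Volume = pi * r² * h
Volume = pi * 6² * 2
Volume = pi * 36 * 2
Volume = pi * 72
Volume = 226.19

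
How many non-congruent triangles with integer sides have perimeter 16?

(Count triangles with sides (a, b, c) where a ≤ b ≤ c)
With a ≤ b ≤ c and a + b + c = 16, the triangle inequality a + b > c gives c < 16/2, so c ≤ 7.
Iterate a from 1 to ⌊p/3⌋ = 5; for each a, b ranges from a to ⌊(p−a)/2⌋ with c = p − a − b, keeping only c ≥ b.
Triples: (2, 7, 7), (3, 6, 7), (4, 5, 7), …
Count = 5 triangles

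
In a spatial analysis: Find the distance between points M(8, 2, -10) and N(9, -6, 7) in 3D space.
d = √[(1)² + (-8)² + (17)²] = √354 = 18.81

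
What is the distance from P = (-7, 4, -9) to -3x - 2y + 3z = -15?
d = |(-3)(-7) + (-2)(4) + 3(-9) - (-15)| / √((-3)² + (-2)² + 3²) = 1/√22 = 0.2132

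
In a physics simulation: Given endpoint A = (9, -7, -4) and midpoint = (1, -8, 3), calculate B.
B = (2×1 - 9, 2×(-8) - (-7), 2×3 - (-4)) = (-7, -9, 10)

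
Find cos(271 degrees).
cos(271 degrees) = 0.0175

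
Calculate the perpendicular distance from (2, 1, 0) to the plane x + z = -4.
d = |1(2) + 0(1) + 1(0) - (-4)| / √(1² + 0² + 1²) = 6/√2 = 4.243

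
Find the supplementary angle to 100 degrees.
Supplementary angles sum to 180 degrees.
Other angle = 180 - 100
Other angle = 80 degrees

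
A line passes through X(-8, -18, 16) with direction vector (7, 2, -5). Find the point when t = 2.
P(2) = (-8 + 7(2), -18 + 2(2), 16 + (-5)(2)) = (6, -14, 6)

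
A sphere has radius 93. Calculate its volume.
Volume = (4/3) * pi * r³
Volume = (4/3) * pi * 93³
Volume = (4/3) * pi * 804357
Volume = 3369282.72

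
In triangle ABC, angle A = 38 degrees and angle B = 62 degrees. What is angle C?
Sum of angles in a triangle = 180 degrees
Third angle = 180 - 38 - 62
Third angle = 80 degrees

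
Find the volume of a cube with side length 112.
Volume = s³
Volume = 112³
Volume = 1404928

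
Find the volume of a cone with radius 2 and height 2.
Volume = (1/3) * pi * r² * h
Volume = (1/3) * pi * 2² * 2
Volume = (1/3) * pi * 4 * 2
Volume = (1/3) * pi * 8
Volume = 8.38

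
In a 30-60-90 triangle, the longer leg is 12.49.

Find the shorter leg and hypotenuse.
In a 30-60-90 triangle, sides are in ratio 1 : √3 : 2.
Long leg = short leg·√3  →  short leg = 12.49/√3 = 7.211
Hypotenuse = 2·(short leg) = 2·12.49/√3 = 14.42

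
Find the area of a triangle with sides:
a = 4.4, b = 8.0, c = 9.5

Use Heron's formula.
s = (a+b+c)/2 = (4.4+8.0+9.5)/2 = 10.95
A = √(s(s-a)(s-b)(s-c)) = √(10.95·6.55·2.95·1.45)
A = √306.793 = 17.52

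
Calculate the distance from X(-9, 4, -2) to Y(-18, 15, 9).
d = √[(-9)² + (11)² + (11)²] = √323 = 17.97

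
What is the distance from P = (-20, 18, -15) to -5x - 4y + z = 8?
d = |(-5)(-20) + (-4)(18) + 1(-15) - (8)| / √((-5)² + (-4)² + 1²) = 5/√42 = 0.7715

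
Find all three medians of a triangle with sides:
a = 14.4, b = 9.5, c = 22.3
Using m_x = ½√(2y² + 2z² - x²):
m_a = ½√(2·9.5² + 2·22.3² - 14.4²) = ½√967.72 = 15.55
m_b = ½√(2·14.4² + 2·22.3² - 9.5²) = ½√1319.05 = 18.16
m_c = ½√(2·14.4² + 2·9.5² - 22.3²) = ½√97.93 = 4.948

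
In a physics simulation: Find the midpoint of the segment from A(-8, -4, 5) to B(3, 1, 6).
Midpoint = ((-8+3)/2, (-4+1)/2, (5+6)/2) = (-2.5, -1.5, 5.5)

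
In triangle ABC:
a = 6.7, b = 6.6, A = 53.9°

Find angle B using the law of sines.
sin(B)/b = sin(A)/a
sin(B) = b·sin(A)/a = 6.6·sin(53.9°)/6.7 = 0.795930
B = arcsin(0.795930) = 52.74°  (b ≤ a, so B ≤ A and the acute solution is unique)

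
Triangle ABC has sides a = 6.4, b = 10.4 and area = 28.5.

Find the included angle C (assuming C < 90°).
Area = ½ab·sin(C)  →  sin(C) = 2·Area/(ab)
sin(C) = 2·28.5/(6.4·10.4) = 0.856370
C = arcsin(0.856370) = 58.91°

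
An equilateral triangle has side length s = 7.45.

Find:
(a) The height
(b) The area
(a) Height h = s·√3/2 = 7.45·√3/2 = 6.452
(b) Area = (√3/4)·s² = (√3/4)·7.45² = (√3/4)·55.5025 = 24.03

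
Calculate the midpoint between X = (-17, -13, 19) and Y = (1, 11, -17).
Midpoint = ((-17+1)/2, (-13+11)/2, (19-17)/2) = (-8, -1, 1)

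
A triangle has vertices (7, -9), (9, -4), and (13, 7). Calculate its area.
Using the coordinate formula: Area = (1/2)|x₁(y₂-y₃) + x₂(y₃-y₁) + x₃(y₁-y₂)|
Area = (1/2)|7((-4)-7) + 9(7-(-9)) + 13((-9)-(-4))|
Area = (1/2)|7*(-11) + 9*16 + 13*(-5)|
Area = (1/2)|(-77) + 144 + (-65)|
Area = (1/2)*2 = 1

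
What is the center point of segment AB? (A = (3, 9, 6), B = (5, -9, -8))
Midpoint = ((3+5)/2, (9-9)/2, (6-8)/2) = (4, 0, -1)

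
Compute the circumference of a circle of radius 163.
Circumference = 2 * pi * r
Circumference = 2 * pi * 163
Circumference = 1024.16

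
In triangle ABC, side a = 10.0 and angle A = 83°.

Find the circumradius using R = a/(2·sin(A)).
R = a/(2·sin(A)) = 10.0/(2·sin(83°))
R = 10.0/(2·0.992546) = 10.0/1.985092 = 5.038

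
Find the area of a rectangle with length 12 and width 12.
Area = length * width
Area = 12 * 12
Area = 144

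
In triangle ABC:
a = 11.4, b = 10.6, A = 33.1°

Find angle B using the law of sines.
sin(B)/b = sin(A)/a
sin(B) = b·sin(A)/a = 10.6·sin(33.1°)/11.4 = 0.507779
B = arcsin(0.507779) = 30.52°  (b ≤ a, so B ≤ A and the acute solution is unique)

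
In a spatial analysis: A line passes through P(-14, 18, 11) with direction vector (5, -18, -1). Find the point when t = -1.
P(-1) = (-14 + 5(-1), 18 + (-18)(-1), 11 + (-1)(-1)) = (-19, 36, 12)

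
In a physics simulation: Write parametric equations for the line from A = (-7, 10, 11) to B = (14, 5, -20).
Direction vector d = B - A = (21, -5, -31)
x = -7 + 21t, y = 10 - 5t, z = 11 - 31t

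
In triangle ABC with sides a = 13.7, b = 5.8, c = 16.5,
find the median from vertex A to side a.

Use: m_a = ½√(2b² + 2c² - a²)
m_a = ½√(2·5.8² + 2·16.5² - 13.7²)
m_a = ½√(67.28 + 544.5 - 187.69) = ½√424.09 = 10.3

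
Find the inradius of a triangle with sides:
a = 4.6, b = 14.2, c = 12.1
s = (a+b+c)/2 = (4.6+14.2+12.1)/2 = 15.45
Area = √(s(s-a)(s-b)(s-c)) = √(15.45·10.85·1.25·3.35) = 26.4945
r = Area/s = 26.4945/15.45 = 1.715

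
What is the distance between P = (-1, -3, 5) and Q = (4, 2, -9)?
d = √[(5)² + (5)² + (-14)²] = √246 = 15.68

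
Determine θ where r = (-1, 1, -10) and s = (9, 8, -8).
r·s = 79, |r|² = 102, |s|² = 209
cos θ = 79/√21318 ≈ 0.5411
θ ≈ 57.24°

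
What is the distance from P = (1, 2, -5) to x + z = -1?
d = |1(1) + 0(2) + 1(-5) - (-1)| / √(1² + 0² + 1²) = 3/√2 = 2.121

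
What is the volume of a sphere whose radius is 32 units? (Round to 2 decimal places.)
Volume = (4/3) * pi * r³
Volume = (4/3) * pi * 32³
Volume = (4/3) * pi * 32768
Volume = 137258.28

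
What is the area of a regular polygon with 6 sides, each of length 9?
For a regular 6-gon with side length s = 9:
Apothem a = s / (2*tan(pi/6)) = 9 / (2*tan(pi/6)) ≈ 7.7942
Perimeter P = 6 * 9 = 54
Area = (1/2) * P * a = (1/2) * 54 * 7.7942 = 210.44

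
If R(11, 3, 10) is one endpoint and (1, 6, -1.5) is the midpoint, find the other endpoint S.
S = (2×1 - 11, 2×6 - 3, 2×(-1.5) - 10) = (-9, 9, -13)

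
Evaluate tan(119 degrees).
tan(119 degrees) = -1.804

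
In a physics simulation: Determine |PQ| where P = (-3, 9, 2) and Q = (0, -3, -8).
d = √[(3)² + (-12)² + (-10)²] = √253 = 15.91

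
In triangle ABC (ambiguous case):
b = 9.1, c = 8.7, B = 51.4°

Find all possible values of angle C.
sin(C)/c = sin(B)/b  →  sin(C) = c·sin(B)/b = 8.7·sin(51.4°)/9.1 = 0.747168
C₁ = arcsin(0.747168) = 48.35°,  C₂ = 180° - C₁ = 131.65°
Check C₂: A = 180° - 51.4° - 131.65° = -3.05° ≤ 0, rejected
C = 48.35° (one solution)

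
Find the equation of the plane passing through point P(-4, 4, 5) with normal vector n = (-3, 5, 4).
d = n·P = (-3)(-4) + (5)(4) + (4)(5) = 52
Plane: -3x + 5y + 4z = 52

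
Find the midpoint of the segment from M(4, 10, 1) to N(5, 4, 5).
Midpoint = ((4+5)/2, (10+4)/2, (1+5)/2) = (4.5, 7, 3)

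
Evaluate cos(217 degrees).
cos(217 degrees) = -0.7986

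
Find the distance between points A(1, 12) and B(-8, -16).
Using the distance formula: d = sqrt((x₂-x₁)² + (y₂-y₁)²)
dx = (-8) - 1 = -9
dy = (-16) - 12 = -28
d = sqrt((-9)² + (-28)²) = sqrt(81 + 784) = sqrt(865) = 29.41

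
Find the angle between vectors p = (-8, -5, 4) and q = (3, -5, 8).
p·q = 33, |p|² = 105, |q|² = 98
cos θ = 33/√10290 ≈ 0.3253
θ ≈ 71.02°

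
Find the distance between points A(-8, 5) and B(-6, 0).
Using the distance formula: d = sqrt((x₂-x₁)² + (y₂-y₁)²)
dx = (-6) - (-8) = 2
dy = 0 - 5 = -5
d = sqrt(2² + (-5)²) = sqrt(4 + 25) = sqrt(29) = 5.39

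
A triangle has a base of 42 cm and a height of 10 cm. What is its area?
Area = (1/2) * base * height
Area = (1/2) * 42 * 10
Area = 210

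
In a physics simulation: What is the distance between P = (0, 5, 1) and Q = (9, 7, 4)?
d = √[(9)² + (2)² + (3)²] = √94 = 9.695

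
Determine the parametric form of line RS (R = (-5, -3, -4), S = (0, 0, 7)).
Direction vector d = S - R = (5, 3, 11)
x = -5 + 5t, y = -3 + 3t, z = -4 + 11t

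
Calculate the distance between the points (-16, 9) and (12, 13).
Using the distance formula: d = sqrt((x₂-x₁)² + (y₂-y₁)²)
dx = 12 - (-16) = 28
dy = 13 - 9 = 4
d = sqrt(28² + 4²) = sqrt(784 + 16) = sqrt(800) = 28.28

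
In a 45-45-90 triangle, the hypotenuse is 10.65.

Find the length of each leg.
In a 45-45-90 triangle, hypotenuse = leg·√2  →  leg = hypotenuse/√2
leg = 10.65/√2 = 7.531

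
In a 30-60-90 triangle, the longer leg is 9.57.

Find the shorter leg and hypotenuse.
In a 30-60-90 triangle, sides are in ratio 1 : √3 : 2.
Long leg = short leg·√3  →  short leg = 9.57/√3 = 5.525
Hypotenuse = 2·(short leg) = 2·9.57/√3 = 11.05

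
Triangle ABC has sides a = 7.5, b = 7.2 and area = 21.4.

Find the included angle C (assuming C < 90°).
Area = ½ab·sin(C)  →  sin(C) = 2·Area/(ab)
sin(C) = 2·21.4/(7.5·7.2) = 0.792593
C = arcsin(0.792593) = 52.43°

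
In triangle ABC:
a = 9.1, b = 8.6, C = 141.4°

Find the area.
Using A = ½ab·sin(C):
A = ½·9.1·8.6·sin(141.4°) = ½·78.26·0.623880 = 24.41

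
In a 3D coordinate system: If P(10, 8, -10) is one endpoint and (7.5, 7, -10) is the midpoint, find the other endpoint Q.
Q = (2×7.5 - 10, 2×7 - 8, 2×(-10) - (-10)) = (5, 6, -10)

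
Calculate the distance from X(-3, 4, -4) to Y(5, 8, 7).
d = √[(8)² + (4)² + (11)²] = √201 = 14.18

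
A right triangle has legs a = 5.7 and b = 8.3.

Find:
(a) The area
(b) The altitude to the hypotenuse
(a) Area = ½ab = ½·5.7·8.3 = 23.655
(b) Hypotenuse c = √(5.7² + 8.3²) = √101.38 = 10.0688
    Area = ½·c·h_c  →  h_c = 2·Area/c = 2·23.655/10.0688 = 4.699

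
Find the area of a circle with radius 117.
Area = pi * r²
Area = pi * 117²
Area = pi * 13689
Area = 43005.26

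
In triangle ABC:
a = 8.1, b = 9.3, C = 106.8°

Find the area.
Using A = ½ab·sin(C):
A = ½·8.1·9.3·sin(106.8°) = ½·75.33·0.957319 = 36.06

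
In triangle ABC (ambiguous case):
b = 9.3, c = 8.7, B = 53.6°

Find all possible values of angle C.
sin(C)/c = sin(B)/b  →  sin(C) = c·sin(B)/b = 8.7·sin(53.6°)/9.3 = 0.752965
C₁ = arcsin(0.752965) = 48.85°,  C₂ = 180° - C₁ = 131.15°
Check C₂: A = 180° - 53.6° - 131.15° = -4.75° ≤ 0, rejected
C = 48.85° (one solution)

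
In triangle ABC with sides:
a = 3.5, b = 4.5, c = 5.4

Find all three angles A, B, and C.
By the law of cosines:
cos(A) = (b² + c² - a²)/(2bc) = 0.764609  →  A = 40.13°
cos(B) = (a² + c² - b²)/(2ac) = 0.559788  →  B = 55.96°
cos(C) = (a² + b² - c²)/(2ab) = 0.106032  →  C = 83.91°
Check: A + B + C = 180.0° ✓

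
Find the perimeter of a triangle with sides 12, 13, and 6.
Perimeter = sum of all sides
Perimeter = 12 + 13 + 6
Perimeter = 31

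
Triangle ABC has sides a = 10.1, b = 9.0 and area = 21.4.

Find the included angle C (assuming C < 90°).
Area = ½ab·sin(C)  →  sin(C) = 2·Area/(ab)
sin(C) = 2·21.4/(10.1·9.0) = 0.470847
C = arcsin(0.470847) = 28.09°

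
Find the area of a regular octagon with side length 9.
For a regular 8-gon with side length s = 9:
Apothem a = s / (2*tan(pi/8)) = 9 / (2*tan(pi/8)) ≈ 10.864
Perimeter P = 8 * 9 = 72
Area = (1/2) * P * a = (1/2) * 72 * 10.864 = 391.10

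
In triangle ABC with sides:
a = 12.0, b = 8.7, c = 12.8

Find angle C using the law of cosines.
cos(C) = (a² + b² - c²)/(2ab)
cos(C) = (12.0² + 8.7² - 12.8²)/(2·12.0·8.7) = 55.85/208.8 = 0.267481
C = arccos(0.267481) = 74.49°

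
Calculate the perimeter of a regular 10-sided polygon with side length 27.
Perimeter = number of sides * side length
Perimeter = 10 * 27
Perimeter = 270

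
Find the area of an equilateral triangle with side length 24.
Area = (sqrt(3)/4) * s²
Area = (sqrt(3)/4) * 24²
Area = (sqrt(3)/4) * 576
Area = 249.42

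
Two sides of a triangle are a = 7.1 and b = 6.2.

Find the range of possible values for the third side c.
By the triangle inequality: |a - b| < c < a + b
|7.1 - 6.2| < c < 7.1 + 6.2
0.9 < c < 13.3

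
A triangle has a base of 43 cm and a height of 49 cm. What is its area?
Area = (1/2) * base * height
Area = (1/2) * 43 * 49
Area = 1053.50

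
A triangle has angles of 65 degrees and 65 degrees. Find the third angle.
Sum of angles in a triangle = 180 degrees
Third angle = 180 - 65 - 65
Third angle = 50 degrees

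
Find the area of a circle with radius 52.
Area = pi * r²
Area = pi * 52²
Area = pi * 2704
Area = 8494.87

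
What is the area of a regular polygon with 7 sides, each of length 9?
For a regular 7-gon with side length s = 9:
Apothem a = s / (2*tan(pi/7)) = 9 / (2*tan(pi/7)) ≈ 9.3443
Perimeter P = 7 * 9 = 63
Area = (1/2) * P * a = (1/2) * 63 * 9.3443 = 294.35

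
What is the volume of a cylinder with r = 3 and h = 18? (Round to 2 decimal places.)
Volume = pi * r² * h
Volume = pi * 3² * 18
Volume = pi * 9 * 18
Volume = pi * 162
Volume = 508.94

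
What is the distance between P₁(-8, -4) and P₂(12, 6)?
Using the distance formula: d = sqrt((x₂-x₁)² + (y₂-y₁)²)
dx = 12 - (-8) = 20
dy = 6 - (-4) = 10
d = sqrt(20² + 10²) = sqrt(400 + 100) = sqrt(500) = 22.36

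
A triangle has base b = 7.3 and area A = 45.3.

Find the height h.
A = ½bh  →  h = 2A/b
h = 2·45.3/7.3 = 12.41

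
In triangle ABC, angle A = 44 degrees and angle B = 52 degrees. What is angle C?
Sum of angles in a triangle = 180 degrees
Third angle = 180 - 44 - 52
Third angle = 84 degrees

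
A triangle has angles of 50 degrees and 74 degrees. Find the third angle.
Sum of angles in a triangle = 180 degrees
Third angle = 180 - 50 - 74
Third angle = 56 degrees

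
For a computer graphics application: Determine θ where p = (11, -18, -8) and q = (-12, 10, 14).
p·q = -424, |p|² = 509, |q|² = 440
cos θ = -424/√223960 ≈ -0.8959
θ ≈ 153.6°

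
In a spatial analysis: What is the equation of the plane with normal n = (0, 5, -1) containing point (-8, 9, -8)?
d = n·P = (0)(-8) + (5)(9) + (-1)(-8) = 53
Plane: 5y - z = 53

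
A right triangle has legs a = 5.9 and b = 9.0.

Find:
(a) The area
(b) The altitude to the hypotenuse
(a) Area = ½ab = ½·5.9·9.0 = 26.55
(b) Hypotenuse c = √(5.9² + 9.0²) = √115.81 = 10.7615
    Area = ½·c·h_c  →  h_c = 2·Area/c = 2·26.55/10.7615 = 4.934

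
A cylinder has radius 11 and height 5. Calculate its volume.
Volume = pi * r² * h
Volume = pi * 11² * 5
Volume = pi * 121 * 5
Volume = pi * 605
Volume = 1900.66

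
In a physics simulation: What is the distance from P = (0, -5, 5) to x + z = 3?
d = |1(0) + 0(-5) + 1(5) - (3)| / √(1² + 0² + 1²) = 2/√2 = 1.414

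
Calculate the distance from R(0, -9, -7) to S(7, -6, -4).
d = √[(7)² + (3)² + (3)²] = √67 = 8.185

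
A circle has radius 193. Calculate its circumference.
Circumference = 2 * pi * r
Circumference = 2 * pi * 193
Circumference = 1212.65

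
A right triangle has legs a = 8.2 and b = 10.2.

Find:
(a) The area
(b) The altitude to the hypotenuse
(a) Area = ½ab = ½·8.2·10.2 = 41.82
(b) Hypotenuse c = √(8.2² + 10.2²) = √171.28 = 13.0874
    Area = ½·c·h_c  →  h_c = 2·Area/c = 2·41.82/13.0874 = 6.391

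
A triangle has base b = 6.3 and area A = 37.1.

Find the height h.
A = ½bh  →  h = 2A/b
h = 2·37.1/6.3 = 11.78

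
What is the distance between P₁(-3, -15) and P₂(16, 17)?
Using the distance formula: d = sqrt((x₂-x₁)² + (y₂-y₁)²)
dx = 16 - (-3) = 19
dy = 17 - (-15) = 32
d = sqrt(19² + 32²) = sqrt(361 + 1024) = sqrt(1385) = 37.22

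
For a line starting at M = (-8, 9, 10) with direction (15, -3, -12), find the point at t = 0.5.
P(0.5) = (-8 + 15(0.5), 9 + (-3)(0.5), 10 + (-12)(0.5)) = (-0.5, 7.5, 4)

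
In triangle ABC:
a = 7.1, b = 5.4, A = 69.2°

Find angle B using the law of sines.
sin(B)/b = sin(A)/a
sin(B) = b·sin(A)/a = 5.4·sin(69.2°)/7.1 = 0.710994
B = arcsin(0.710994) = 45.32°  (b ≤ a, so B ≤ A and the acute solution is unique)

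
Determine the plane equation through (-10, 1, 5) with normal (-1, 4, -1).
d = n·P = (-1)(-10) + (4)(1) + (-1)(5) = 9
Plane: -x + 4y - z = 9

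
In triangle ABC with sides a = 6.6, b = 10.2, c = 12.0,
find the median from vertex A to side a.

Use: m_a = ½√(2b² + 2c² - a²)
m_a = ½√(2·10.2² + 2·12.0² - 6.6²)
m_a = ½√(208.08 + 288 - 43.56) = ½√452.52 = 10.64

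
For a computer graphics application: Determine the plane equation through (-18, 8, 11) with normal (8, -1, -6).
d = n·P = (8)(-18) + (-1)(8) + (-6)(11) = -218
Plane: 8x - y - 6z = -218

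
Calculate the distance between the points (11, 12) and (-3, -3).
Using the distance formula: d = sqrt((x₂-x₁)² + (y₂-y₁)²)
dx = (-3) - 11 = -14
dy = (-3) - 12 = -15
d = sqrt((-14)² + (-15)²) = sqrt(196 + 225) = sqrt(421) = 20.52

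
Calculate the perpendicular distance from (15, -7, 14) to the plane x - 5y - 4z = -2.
d = |1(15) + (-5)(-7) + (-4)(14) - (-2)| / √(1² + (-5)² + (-4)²) = 4/√42 = 0.6172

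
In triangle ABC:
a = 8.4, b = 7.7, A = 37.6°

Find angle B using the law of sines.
sin(B)/b = sin(A)/a
sin(B) = b·sin(A)/a = 7.7·sin(37.6°)/8.4 = 0.559300
B = arcsin(0.559300) = 34.01°  (b ≤ a, so B ≤ A and the acute solution is unique)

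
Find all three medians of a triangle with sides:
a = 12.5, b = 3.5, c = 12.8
Using m_x = ½√(2y² + 2z² - x²):
m_a = ½√(2·3.5² + 2·12.8² - 12.5²) = ½√195.93 = 6.999
m_b = ½√(2·12.5² + 2·12.8² - 3.5²) = ½√627.93 = 12.53
m_c = ½√(2·12.5² + 2·3.5² - 12.8²) = ½√173.16 = 6.58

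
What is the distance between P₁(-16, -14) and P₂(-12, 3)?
Using the distance formula: d = sqrt((x₂-x₁)² + (y₂-y₁)²)
dx = (-12) - (-16) = 4
dy = 3 - (-14) = 17
d = sqrt(4² + 17²) = sqrt(16 + 289) = sqrt(305) = 17.46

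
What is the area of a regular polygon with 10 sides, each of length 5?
For a regular 10-gon with side length s = 5:
Apothem a = s / (2*tan(pi/10)) = 5 / (2*tan(pi/10)) ≈ 7.6942
Perimeter P = 10 * 5 = 50
Area = (1/2) * P * a = (1/2) * 50 * 7.6942 = 192.36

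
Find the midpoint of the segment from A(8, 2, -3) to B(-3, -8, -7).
Midpoint = ((8-3)/2, (2-8)/2, (-3-7)/2) = (2.5, -3, -5)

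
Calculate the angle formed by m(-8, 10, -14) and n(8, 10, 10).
m·n = -104, |m|² = 360, |n|² = 264
cos θ = -104/√95040 ≈ -0.3373
θ ≈ 109.7°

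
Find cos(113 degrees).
cos(113 degrees) = -0.3907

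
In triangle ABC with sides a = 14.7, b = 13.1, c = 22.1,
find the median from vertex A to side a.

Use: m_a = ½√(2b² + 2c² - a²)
m_a = ½√(2·13.1² + 2·22.1² - 14.7²)
m_a = ½√(343.22 + 976.82 - 216.09) = ½√1103.95 = 16.61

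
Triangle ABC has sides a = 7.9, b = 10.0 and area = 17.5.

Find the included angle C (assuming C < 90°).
Area = ½ab·sin(C)  →  sin(C) = 2·Area/(ab)
sin(C) = 2·17.5/(7.9·10.0) = 0.443038
C = arcsin(0.443038) = 26.3°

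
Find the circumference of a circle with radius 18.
Circumference = 2 * pi * r
Circumference = 2 * pi * 18
Circumference = 113.10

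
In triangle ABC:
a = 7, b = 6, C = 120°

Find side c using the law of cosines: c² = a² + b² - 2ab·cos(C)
c² = 7² + 6² - 2·7·6·cos(120°)
c² = 49 + 36 - 84·-0.5000 = 127
c = √127 = 11.27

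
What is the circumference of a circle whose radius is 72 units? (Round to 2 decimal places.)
Circumference = 2 * pi * r
Circumference = 2 * pi * 72
Circumference = 452.39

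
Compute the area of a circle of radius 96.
Area = pi * r²
Area = pi * 96²
Area = pi * 9216
Area = 28952.92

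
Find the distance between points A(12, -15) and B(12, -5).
Using the distance formula: d = sqrt((x₂-x₁)² + (y₂-y₁)²)
dx = 12 - 12 = 0
dy = (-5) - (-15) = 10
d = sqrt(0² + 10²) = sqrt(0 + 100) = sqrt(100) = 10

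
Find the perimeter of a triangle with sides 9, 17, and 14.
Perimeter = sum of all sides
Perimeter = 9 + 17 + 14
Perimeter = 40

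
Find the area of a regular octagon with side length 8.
For a regular 8-gon with side length s = 8:
Apothem a = s / (2*tan(pi/8)) = 8 / (2*tan(pi/8)) ≈ 9.6569
Perimeter P = 8 * 8 = 64
Area = (1/2) * P * a = (1/2) * 64 * 9.6569 = 309.02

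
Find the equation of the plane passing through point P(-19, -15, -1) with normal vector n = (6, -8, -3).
d = n·P = (6)(-19) + (-8)(-15) + (-3)(-1) = 9
Plane: 6x - 8y - 3z = 9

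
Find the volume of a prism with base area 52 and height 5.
Volume = base area * height
Volume = 52 * 5
Volume = 260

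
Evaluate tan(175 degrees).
tan(175 degrees) = -0.0875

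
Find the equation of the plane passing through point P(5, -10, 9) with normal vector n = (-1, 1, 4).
d = n·P = (-1)(5) + (1)(-10) + (4)(9) = 21
Plane: -x + y + 4z = 21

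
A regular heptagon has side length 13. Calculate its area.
For a regular 7-gon with side length s = 13:
Apothem a = s / (2*tan(pi/7)) = 13 / (2*tan(pi/7)) ≈ 13.4974
Perimeter P = 7 * 13 = 91
Area = (1/2) * P * a = (1/2) * 91 * 13.4974 = 614.13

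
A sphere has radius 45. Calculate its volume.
Volume = (4/3) * pi * r³
Volume = (4/3) * pi * 45³
Volume = (4/3) * pi * 91125
Volume = 381703.51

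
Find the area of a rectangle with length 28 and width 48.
Area = length * width
Area = 28 * 48
Area = 1344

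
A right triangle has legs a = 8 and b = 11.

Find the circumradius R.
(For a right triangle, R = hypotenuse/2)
Hypotenuse c = √(8² + 11²) = √185 = 13.6015
R = c/2 = 6.801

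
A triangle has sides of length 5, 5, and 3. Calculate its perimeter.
Perimeter = sum of all sides
Perimeter = 5 + 5 + 3
Perimeter = 13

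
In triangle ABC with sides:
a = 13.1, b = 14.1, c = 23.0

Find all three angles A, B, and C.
By the law of cosines:
cos(A) = (b² + c² - a²)/(2bc) = 0.857539  →  A = 30.96°
cos(B) = (a² + c² - b²)/(2ac) = 0.832725  →  B = 33.62°
cos(C) = (a² + b² - c²)/(2ab) = -0.429268  →  C = 115.4°
Check: A + B + C = 180.0° ✓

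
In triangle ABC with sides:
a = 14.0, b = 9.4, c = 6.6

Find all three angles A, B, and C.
By the law of cosines:
cos(A) = (b² + c² - a²)/(2bc) = -0.516441  →  A = 121.1°
cos(B) = (a² + c² - b²)/(2ac) = 0.818182  →  B = 35.1°
cos(C) = (a² + b² - c²)/(2ab) = 0.914894  →  C = 23.81°
Check: A + B + C = 180.0° ✓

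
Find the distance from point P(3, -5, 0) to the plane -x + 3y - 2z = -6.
d = |(-1)(3) + 3(-5) + (-2)(0) - (-6)| / √((-1)² + 3² + (-2)²) = 12/√14 = 3.207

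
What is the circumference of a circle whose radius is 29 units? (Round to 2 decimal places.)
Circumference = 2 * pi * r
Circumference = 2 * pi * 29
Circumference = 182.21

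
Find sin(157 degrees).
sin(157 degrees) = 0.3907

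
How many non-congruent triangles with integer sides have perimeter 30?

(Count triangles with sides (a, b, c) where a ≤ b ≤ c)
With a ≤ b ≤ c and a + b + c = 30, the triangle inequality a + b > c gives c < 30/2, so c ≤ 14.
Iterate a from 1 to ⌊p/3⌋ = 10; for each a, b ranges from a to ⌊(p−a)/2⌋ with c = p − a − b, keeping only c ≥ b.
Triples: (2, 14, 14), (3, 13, 14), (4, 12, 14), …
Count = 19 triangles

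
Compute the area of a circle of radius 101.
Area = pi * r²
Area = pi * 101²
Area = pi * 10201
Area = 32047.39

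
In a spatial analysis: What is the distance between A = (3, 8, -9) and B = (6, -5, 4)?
d = √[(3)² + (-13)² + (13)²] = √347 = 18.63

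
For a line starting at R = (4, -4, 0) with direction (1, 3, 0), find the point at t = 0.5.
P(0.5) = (4 + 1(0.5), -4 + 3(0.5), 0 + 0(0.5)) = (4.5, -2.5, 0)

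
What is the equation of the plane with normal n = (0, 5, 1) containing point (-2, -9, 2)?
d = n·P = (0)(-2) + (5)(-9) + (1)(2) = -43
Plane: 5y + z = -43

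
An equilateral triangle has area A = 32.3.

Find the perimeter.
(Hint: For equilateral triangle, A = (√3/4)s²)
A = (√3/4)s²  →  s² = 4A/√3 = 4·32.3/√3 = 74.5937
s = 8.63676
Perimeter = 3s = 25.91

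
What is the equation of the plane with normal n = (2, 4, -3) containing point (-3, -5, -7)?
d = n·P = (2)(-3) + (4)(-5) + (-3)(-7) = -5
Plane: 2x + 4y - 3z = -5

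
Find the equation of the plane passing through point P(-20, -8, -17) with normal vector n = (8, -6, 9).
d = n·P = (8)(-20) + (-6)(-8) + (9)(-17) = -265
Plane: 8x - 6y + 9z = -265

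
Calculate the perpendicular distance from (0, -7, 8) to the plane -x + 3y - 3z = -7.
d = |(-1)(0) + 3(-7) + (-3)(8) - (-7)| / √((-1)² + 3² + (-3)²) = 38/√19 = 8.718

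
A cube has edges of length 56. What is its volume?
Volume = s³
Volume = 56³
Volume = 175616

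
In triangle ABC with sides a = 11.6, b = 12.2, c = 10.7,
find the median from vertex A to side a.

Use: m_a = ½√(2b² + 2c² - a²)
m_a = ½√(2·12.2² + 2·10.7² - 11.6²)
m_a = ½√(297.68 + 228.98 - 134.56) = ½√392.1 = 9.901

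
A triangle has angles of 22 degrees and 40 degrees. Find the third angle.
Sum of angles in a triangle = 180 degrees
Third angle = 180 - 22 - 40
Third angle = 118 degrees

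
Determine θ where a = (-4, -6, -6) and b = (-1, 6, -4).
a·b = -8, |a|² = 88, |b|² = 53
cos θ = -8/√4664 ≈ -0.1171
θ ≈ 96.73°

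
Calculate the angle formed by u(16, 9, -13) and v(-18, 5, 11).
u·v = -386, |u|² = 506, |v|² = 470
cos θ = -386/√237820 ≈ -0.7915
θ ≈ 142.3°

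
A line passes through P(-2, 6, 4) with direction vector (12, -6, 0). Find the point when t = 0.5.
P(0.5) = (-2 + 12(0.5), 6 + (-6)(0.5), 4 + 0(0.5)) = (4, 3, 4)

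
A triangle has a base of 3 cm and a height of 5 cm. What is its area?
Area = (1/2) * base * height
Area = (1/2) * 3 * 5
Area = 7.50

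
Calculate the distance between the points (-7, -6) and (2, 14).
Using the distance formula: d = sqrt((x₂-x₁)² + (y₂-y₁)²)
dx = 2 - (-7) = 9
dy = 14 - (-6) = 20
d = sqrt(9² + 20²) = sqrt(81 + 400) = sqrt(481) = 21.93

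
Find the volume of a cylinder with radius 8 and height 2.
Volume = pi * r² * h
Volume = pi * 8² * 2
Volume = pi * 64 * 2
Volume = pi * 128
Volume = 402.12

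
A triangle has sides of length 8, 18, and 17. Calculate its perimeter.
Perimeter = sum of all sides
Perimeter = 8 + 18 + 17
Perimeter = 43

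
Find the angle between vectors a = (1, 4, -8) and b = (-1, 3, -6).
a·b = 59, |a|² = 81, |b|² = 46
cos θ = 59/√3726 ≈ 0.9666
θ ≈ 14.86°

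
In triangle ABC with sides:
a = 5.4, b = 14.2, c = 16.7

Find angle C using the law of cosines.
cos(C) = (a² + b² - c²)/(2ab)
cos(C) = (5.4² + 14.2² - 16.7²)/(2·5.4·14.2) = -48.09/153.36 = -0.313576
C = arccos(-0.313576) = 108.3°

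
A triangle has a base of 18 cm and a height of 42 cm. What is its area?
Area = (1/2) * base * height
Area = (1/2) * 18 * 42
Area = 378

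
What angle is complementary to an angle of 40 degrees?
Complementary angles sum to 90 degrees.
Other angle = 90 - 40
Other angle = 50 degrees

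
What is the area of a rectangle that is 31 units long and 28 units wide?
Area = length * width
Area = 31 * 28
Area = 868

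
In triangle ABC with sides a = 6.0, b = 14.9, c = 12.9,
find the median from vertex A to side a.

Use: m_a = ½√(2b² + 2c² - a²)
m_a = ½√(2·14.9² + 2·12.9² - 6.0²)
m_a = ½√(444.02 + 332.82 - 36) = ½√740.84 = 13.61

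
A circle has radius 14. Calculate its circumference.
Circumference = 2 * pi * r
Circumference = 2 * pi * 14
Circumference = 87.96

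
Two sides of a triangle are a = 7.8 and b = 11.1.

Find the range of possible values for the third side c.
By the triangle inequality: |a - b| < c < a + b
|7.8 - 11.1| < c < 7.8 + 11.1
3.3 < c < 18.9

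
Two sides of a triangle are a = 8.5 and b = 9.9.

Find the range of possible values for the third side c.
By the triangle inequality: |a - b| < c < a + b
|8.5 - 9.9| < c < 8.5 + 9.9
1.4 < c < 18.4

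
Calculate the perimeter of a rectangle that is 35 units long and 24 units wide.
Perimeter = 2 * (length + width)
Perimeter = 2 * (35 + 24)
Perimeter = 2 * 59
Perimeter = 118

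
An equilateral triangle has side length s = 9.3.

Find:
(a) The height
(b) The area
(a) Height h = s·√3/2 = 9.3·√3/2 = 8.054
(b) Area = (√3/4)·s² = (√3/4)·9.3² = (√3/4)·86.49 = 37.45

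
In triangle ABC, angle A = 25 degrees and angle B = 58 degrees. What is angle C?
Sum of angles in a triangle = 180 degrees
Third angle = 180 - 25 - 58
Third angle = 97 degrees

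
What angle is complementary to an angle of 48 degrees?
Complementary angles sum to 90 degrees.
Other angle = 90 - 48
Other angle = 42 degrees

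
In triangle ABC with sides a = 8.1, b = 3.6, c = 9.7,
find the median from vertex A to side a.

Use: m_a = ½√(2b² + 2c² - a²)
m_a = ½√(2·3.6² + 2·9.7² - 8.1²)
m_a = ½√(25.92 + 188.18 - 65.61) = ½√148.49 = 6.093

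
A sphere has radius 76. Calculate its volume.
Volume = (4/3) * pi * r³
Volume = (4/3) * pi * 76³
Volume = (4/3) * pi * 438976
Volume = 1838778.37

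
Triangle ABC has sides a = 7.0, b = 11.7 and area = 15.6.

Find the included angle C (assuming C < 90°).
Area = ½ab·sin(C)  →  sin(C) = 2·Area/(ab)
sin(C) = 2·15.6/(7.0·11.7) = 0.380952
C = arcsin(0.380952) = 22.39°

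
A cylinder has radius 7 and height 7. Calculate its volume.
Volume = pi * r² * h
Volume = pi * 7² * 7
Volume = pi * 49 * 7
Volume = pi * 343
Volume = 1077.57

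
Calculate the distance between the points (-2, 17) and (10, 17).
Using the distance formula: d = sqrt((x₂-x₁)² + (y₂-y₁)²)
dx = 10 - (-2) = 12
dy = 17 - 17 = 0
d = sqrt(12² + 0²) = sqrt(144 + 0) = sqrt(144) = 12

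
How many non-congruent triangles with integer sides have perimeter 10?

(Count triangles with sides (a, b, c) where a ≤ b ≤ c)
With a ≤ b ≤ c and a + b + c = 10, the triangle inequality a + b > c gives c < 10/2, so c ≤ 4.
Iterate a from 1 to ⌊p/3⌋ = 3; for each a, b ranges from a to ⌊(p−a)/2⌋ with c = p − a − b, keeping only c ≥ b.
Triples: (2, 4, 4), (3, 3, 4)
Count = 2 triangles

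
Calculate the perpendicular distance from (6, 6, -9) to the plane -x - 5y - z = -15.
d = |(-1)(6) + (-5)(6) + (-1)(-9) - (-15)| / √((-1)² + (-5)² + (-1)²) = 12/√27 = 2.309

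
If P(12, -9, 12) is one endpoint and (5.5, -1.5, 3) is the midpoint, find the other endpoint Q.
Q = (2×5.5 - 12, 2×(-1.5) - (-9), 2×3 - 12) = (-1, 6, -6)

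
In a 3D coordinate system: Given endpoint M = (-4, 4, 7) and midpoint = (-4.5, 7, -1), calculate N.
N = (2×(-4.5) - (-4), 2×7 - 4, 2×(-1) - 7) = (-5, 10, -9)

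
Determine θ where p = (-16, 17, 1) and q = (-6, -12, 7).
p·q = -101, |p|² = 546, |q|² = 229
cos θ = -101/√125034 ≈ -0.2856
θ ≈ 106.6°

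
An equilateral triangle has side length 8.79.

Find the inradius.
For an equilateral triangle, r = s/(2√3) where s is the side.
r = 8.79/(2√3) = 8.79/3.464102 = 2.537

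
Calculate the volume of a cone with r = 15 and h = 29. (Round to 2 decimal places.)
Volume = (1/3) * pi * r² * h
Volume = (1/3) * pi * 15² * 29
Volume = (1/3) * pi * 225 * 29
Volume = (1/3) * pi * 6525
Volume = 6832.96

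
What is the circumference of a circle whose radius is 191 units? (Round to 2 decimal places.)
Circumference = 2 * pi * r
Circumference = 2 * pi * 191
Circumference = 1200.09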